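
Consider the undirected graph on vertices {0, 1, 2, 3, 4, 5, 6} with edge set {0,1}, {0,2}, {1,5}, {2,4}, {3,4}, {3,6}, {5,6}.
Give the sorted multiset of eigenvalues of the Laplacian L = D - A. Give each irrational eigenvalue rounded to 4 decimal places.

Reading degrees in the order [0, 1, 2, 3, 4, 5, 6] gives [2, 2, 2, 2, 2, 2, 2]; set D = diag(2, 2, 2, 2, 2, 2, 2) and form L = D - A. L is symmetric positive semidefinite, so every eigenvalue is real and nonnegative. There is one zero in the spectrum, matching the 1 component. By the matrix-tree theorem the graph has (1/7) * product of the nonzero eigenvalues = 7 spanning trees.

[0, 0.7530, 0.7530, 2.4450, 2.4450, 3.8019, 3.8019]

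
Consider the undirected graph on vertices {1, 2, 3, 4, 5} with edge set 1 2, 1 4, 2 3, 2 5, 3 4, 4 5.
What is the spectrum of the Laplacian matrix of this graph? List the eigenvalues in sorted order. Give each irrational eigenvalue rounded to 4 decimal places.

[0, 2, 2, 3, 5]

With the vertex order [1, 2, 3, 4, 5], the degrees are [2, 3, 2, 3, 2], giving D = diag(2, 3, 2, 3, 2) and L = D - A. Since every row of L sums to 0, the all-ones vector is in the kernel and 0 is an eigenvalue. The single zero eigenvalue shows the graph is connected. There is one zero in the spectrum, matching the 1 component. The largest eigenvalue, 5, is at most the vertex count 5.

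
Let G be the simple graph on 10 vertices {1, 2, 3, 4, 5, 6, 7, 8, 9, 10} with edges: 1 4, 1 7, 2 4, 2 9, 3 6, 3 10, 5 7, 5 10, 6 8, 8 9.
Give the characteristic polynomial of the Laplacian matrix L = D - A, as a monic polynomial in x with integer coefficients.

x^10 - 20x^9 + 170x^8 - 800x^7 + 2275x^6 - 4004x^5 + 4290x^4 - 2640x^3 + 825x^2 - 100x

With the vertex order [1, 2, 3, 4, 5, 6, 7, 8, 9, 10], the degrees are [2, 2, 2, 2, 2, 2, 2, 2, 2, 2], giving D = diag(2, 2, 2, 2, 2, 2, 2, 2, 2, 2) and L = D - A. L has integer entries, so p(x) = det(xI - L) has integer coefficients. Expanding the determinant yields x^10 - 20x^9 + 170x^8 - 800x^7 + 2275x^6 - 4004x^5 + 4290x^4 - 2640x^3 + 825x^2 - 100x. Since p(0) = det(-L) = 0, x divides p(x). The eigenvalues sum to 20, which equals trace(L) = 2|E|.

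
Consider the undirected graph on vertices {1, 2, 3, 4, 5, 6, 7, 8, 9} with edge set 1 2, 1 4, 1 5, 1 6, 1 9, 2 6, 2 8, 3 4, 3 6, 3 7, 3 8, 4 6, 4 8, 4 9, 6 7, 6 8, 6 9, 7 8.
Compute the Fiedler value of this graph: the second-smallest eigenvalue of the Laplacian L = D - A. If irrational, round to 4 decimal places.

0.8591

With the vertex order [1, 2, 3, 4, 5, 6, 7, 8, 9], the degrees are [5, 3, 4, 5, 1, 7, 3, 5, 3], giving D = diag(5, 3, 4, 5, 1, 7, 3, 5, 3) and L = D - A. The sorted Laplacian eigenvalues are [0, 0.8591, 2.2216, 2.7507, 4.1139, 5.5175, 5.6641, 6.8421, 8.0310]; the algebraic connectivity is the second entry, 0.8591. The largest eigenvalue, 8.0310, is at most the vertex count 9.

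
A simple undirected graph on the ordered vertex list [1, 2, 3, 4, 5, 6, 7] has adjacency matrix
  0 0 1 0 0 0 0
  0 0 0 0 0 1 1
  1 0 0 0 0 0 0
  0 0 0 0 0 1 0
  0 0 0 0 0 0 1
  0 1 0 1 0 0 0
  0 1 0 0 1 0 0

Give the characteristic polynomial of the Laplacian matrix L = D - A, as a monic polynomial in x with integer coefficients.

Reading degrees in the order [1, 2, 3, 4, 5, 6, 7] gives [1, 2, 1, 1, 1, 2, 2]; set D = diag(1, 2, 1, 1, 1, 2, 2) and form L = D - A. Computing det(xI - L) by cofactor expansion (or equivalently via sum-over-permutations) gives x^7 - 10x^6 + 37x^5 - 62x^4 + 45x^3 - 10x^2. The coefficient of x^6 equals -trace(L) = -10, matching the sum of degrees.

x^7 - 10x^6 + 37x^5 - 62x^4 + 45x^3 - 10x^2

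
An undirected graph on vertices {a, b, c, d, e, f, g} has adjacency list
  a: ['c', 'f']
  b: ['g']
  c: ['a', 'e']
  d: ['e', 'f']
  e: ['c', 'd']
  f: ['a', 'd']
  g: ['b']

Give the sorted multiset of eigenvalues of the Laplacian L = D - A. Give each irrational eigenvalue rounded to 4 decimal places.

[0, 0, 1.3820, 1.3820, 2, 3.6180, 3.6180]

Reading degrees in the order [a, b, c, d, e, f, g] gives [2, 1, 2, 2, 2, 2, 1]; set D = diag(2, 1, 2, 2, 2, 2, 1) and form L = D - A. The multiplicity of 0 as a Laplacian eigenvalue equals the number of connected components. The 2 zero eigenvalues correspond to the 2 connected components. The eigenvalues sum to 12, which equals trace(L) = 2|E|.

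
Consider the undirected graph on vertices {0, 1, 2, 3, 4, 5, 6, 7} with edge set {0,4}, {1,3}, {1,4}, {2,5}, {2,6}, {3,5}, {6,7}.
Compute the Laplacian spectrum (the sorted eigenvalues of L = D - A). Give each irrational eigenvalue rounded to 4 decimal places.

[0, 0.1522, 0.5858, 1.2346, 2, 2.7654, 3.4142, 3.8478]

With the vertex order [0, 1, 2, 3, 4, 5, 6, 7], the degrees are [1, 2, 2, 2, 2, 2, 2, 1], giving D = diag(1, 2, 2, 2, 2, 2, 2, 1) and L = D - A. Diagonalising L (or applying a numerical eigensolver to the 8x8 matrix) gives the spectrum above. There is one zero in the spectrum, matching the 1 component. The largest eigenvalue, 3.8478, is at most the vertex count 8.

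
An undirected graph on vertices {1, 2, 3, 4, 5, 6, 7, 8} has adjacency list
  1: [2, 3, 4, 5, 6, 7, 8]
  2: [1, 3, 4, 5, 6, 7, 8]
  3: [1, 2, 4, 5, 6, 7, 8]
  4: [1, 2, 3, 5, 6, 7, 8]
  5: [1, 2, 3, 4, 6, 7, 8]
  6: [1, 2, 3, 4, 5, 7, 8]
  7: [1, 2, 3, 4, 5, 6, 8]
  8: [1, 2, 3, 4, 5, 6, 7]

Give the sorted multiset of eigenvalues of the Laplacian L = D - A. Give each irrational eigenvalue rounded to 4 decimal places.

[0, 8, 8, 8, 8, 8, 8, 8]

Each diagonal entry of L is the vertex degree and each off-diagonal entry is -1 where an edge is present, 0 otherwise; in the order [1, 2, 3, 4, 5, 6, 7, 8] the diagonal is [7, 7, 7, 7, 7, 7, 7, 7]. The multiplicity of 0 as a Laplacian eigenvalue equals the number of connected components. The eigenvalues sum to 56, which equals trace(L) = 2|E|. By the matrix-tree theorem the graph has (1/8) * product of the nonzero eigenvalues = 262144 spanning trees.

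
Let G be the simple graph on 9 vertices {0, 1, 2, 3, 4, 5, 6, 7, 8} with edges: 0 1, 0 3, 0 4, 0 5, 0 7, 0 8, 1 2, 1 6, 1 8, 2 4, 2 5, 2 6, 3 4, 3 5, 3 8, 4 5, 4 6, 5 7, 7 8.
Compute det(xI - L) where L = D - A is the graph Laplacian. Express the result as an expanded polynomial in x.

With the vertex order [0, 1, 2, 3, 4, 5, 6, 7, 8], the degrees are [6, 4, 4, 4, 5, 5, 3, 3, 4], giving D = diag(6, 4, 4, 4, 5, 5, 3, 3, 4) and L = D - A. L has integer entries, so p(x) = det(xI - L) has integer coefficients. Expanding the determinant yields x^9 - 38x^8 + 619x^7 - 5636x^6 + 31310x^5 - 108418x^4 + 227855x^3 - 264714x^2 + 129456x. The constant term is 0 because L is singular (the all-ones vector lies in its kernel). There is one zero in the spectrum, matching the 1 component. The eigenvalues sum to 38, which equals trace(L) = 2|E|.

x^9 - 38x^8 + 619x^7 - 5636x^6 + 31310x^5 - 108418x^4 + 227855x^3 - 264714x^2 + 129456x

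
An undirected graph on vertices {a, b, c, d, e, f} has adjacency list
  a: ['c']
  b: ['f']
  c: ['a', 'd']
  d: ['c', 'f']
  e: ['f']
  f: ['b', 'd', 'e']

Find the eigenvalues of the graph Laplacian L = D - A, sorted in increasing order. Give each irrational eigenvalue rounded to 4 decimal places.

Each diagonal entry of L is the vertex degree and each off-diagonal entry is -1 where an edge is present, 0 otherwise; in the order [a, b, c, d, e, f] the diagonal is [1, 1, 2, 2, 1, 3]. Since every row of L sums to 0, the all-ones vector is in the kernel and 0 is an eigenvalue. The single zero eigenvalue shows the graph is connected. There is one zero in the spectrum, matching the 1 component. By the matrix-tree theorem the graph has (1/6) * product of the nonzero eigenvalues = 1 spanning tree.

[0, 0.3249, 1, 1.4608, 3, 4.2143]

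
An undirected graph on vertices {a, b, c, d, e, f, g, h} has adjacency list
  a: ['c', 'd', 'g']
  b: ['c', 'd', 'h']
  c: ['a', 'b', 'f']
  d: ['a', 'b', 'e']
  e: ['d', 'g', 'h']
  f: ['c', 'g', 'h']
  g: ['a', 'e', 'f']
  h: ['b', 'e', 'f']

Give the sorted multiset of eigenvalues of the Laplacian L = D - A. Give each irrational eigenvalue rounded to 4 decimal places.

[0, 2, 2, 2, 4, 4, 4, 6]

With the vertex order [a, b, c, d, e, f, g, h], the degrees are [3, 3, 3, 3, 3, 3, 3, 3], giving D = diag(3, 3, 3, 3, 3, 3, 3, 3) and L = D - A. Since every row of L sums to 0, the all-ones vector is in the kernel and 0 is an eigenvalue. The single zero eigenvalue shows the graph is connected. There is one zero in the spectrum, matching the 1 component.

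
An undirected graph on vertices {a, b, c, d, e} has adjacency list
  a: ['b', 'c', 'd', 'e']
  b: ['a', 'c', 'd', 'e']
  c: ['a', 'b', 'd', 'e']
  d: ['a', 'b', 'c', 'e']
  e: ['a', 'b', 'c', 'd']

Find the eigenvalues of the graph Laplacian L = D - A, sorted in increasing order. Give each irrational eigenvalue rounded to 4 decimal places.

[0, 5, 5, 5, 5]

Reading degrees in the order [a, b, c, d, e] gives [4, 4, 4, 4, 4]; set D = diag(4, 4, 4, 4, 4) and form L = D - A. Diagonalising L (or applying a numerical eigensolver to the 5x5 matrix) gives the spectrum above. The single zero eigenvalue shows the graph is connected. By the matrix-tree theorem the graph has (1/5) * product of the nonzero eigenvalues = 125 spanning trees.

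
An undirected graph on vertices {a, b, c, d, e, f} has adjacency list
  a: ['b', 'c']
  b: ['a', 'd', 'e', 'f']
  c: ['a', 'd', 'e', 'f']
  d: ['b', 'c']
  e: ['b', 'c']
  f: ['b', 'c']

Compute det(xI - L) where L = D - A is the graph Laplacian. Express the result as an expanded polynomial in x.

Each diagonal entry of L is the vertex degree and each off-diagonal entry is -1 where an edge is present, 0 otherwise; in the order [a, b, c, d, e, f] the diagonal is [2, 4, 4, 2, 2, 2]. The eigenvalues of L are [0, 2, 2, 2, 4, 6]; the characteristic polynomial is the product of (x - lambda_i), which multiplies out to x^6 - 16x^5 + 96x^4 - 272x^3 + 368x^2 - 192x. Since p(0) = det(-L) = 0, x divides p(x). There is one zero in the spectrum, matching the 1 component.

x^6 - 16x^5 + 96x^4 - 272x^3 + 368x^2 - 192x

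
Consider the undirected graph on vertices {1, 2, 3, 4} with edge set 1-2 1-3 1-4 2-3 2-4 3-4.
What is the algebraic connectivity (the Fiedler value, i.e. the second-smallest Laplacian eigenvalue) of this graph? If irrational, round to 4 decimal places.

4

Reading degrees in the order [1, 2, 3, 4] gives [3, 3, 3, 3]; set D = diag(3, 3, 3, 3) and form L = D - A. The smallest Laplacian eigenvalue is always 0. The next one, lambda_2 = 4, measures how hard the graph is to disconnect: larger values mean better connectivity.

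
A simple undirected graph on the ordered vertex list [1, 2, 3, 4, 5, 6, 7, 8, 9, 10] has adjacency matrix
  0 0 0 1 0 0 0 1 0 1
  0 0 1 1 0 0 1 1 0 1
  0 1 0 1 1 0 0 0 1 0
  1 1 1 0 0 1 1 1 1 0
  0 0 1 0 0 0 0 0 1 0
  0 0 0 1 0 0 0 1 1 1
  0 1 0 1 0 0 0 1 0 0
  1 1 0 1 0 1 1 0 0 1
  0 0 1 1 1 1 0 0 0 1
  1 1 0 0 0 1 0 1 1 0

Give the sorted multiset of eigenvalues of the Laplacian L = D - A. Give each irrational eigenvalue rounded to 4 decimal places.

[0, 1.3760, 2.5760, 3.2321, 3.9196, 5, 5.6071, 6.6840, 7.1762, 8.4290]

Each diagonal entry of L is the vertex degree and each off-diagonal entry is -1 where an edge is present, 0 otherwise; in the order [1, 2, 3, 4, 5, 6, 7, 8, 9, 10] the diagonal is [3, 5, 4, 7, 2, 4, 3, 6, 5, 5]. L is symmetric positive semidefinite, so every eigenvalue is real and nonnegative. The eigenvalues sum to 44, which equals trace(L) = 2|E|. There is one zero in the spectrum, matching the 1 component.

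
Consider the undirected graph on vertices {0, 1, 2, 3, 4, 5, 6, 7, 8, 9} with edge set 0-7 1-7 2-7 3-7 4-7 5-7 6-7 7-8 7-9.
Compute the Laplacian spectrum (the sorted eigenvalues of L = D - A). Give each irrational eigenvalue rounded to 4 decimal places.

Each diagonal entry of L is the vertex degree and each off-diagonal entry is -1 where an edge is present, 0 otherwise; in the order [0, 1, 2, 3, 4, 5, 6, 7, 8, 9] the diagonal is [1, 1, 1, 1, 1, 1, 1, 9, 1, 1]. Diagonalising L (or applying a numerical eigensolver to the 10x10 matrix) gives the spectrum above. The single zero eigenvalue shows the graph is connected. There is one zero in the spectrum, matching the 1 component.

[0, 1, 1, 1, 1, 1, 1, 1, 1, 10]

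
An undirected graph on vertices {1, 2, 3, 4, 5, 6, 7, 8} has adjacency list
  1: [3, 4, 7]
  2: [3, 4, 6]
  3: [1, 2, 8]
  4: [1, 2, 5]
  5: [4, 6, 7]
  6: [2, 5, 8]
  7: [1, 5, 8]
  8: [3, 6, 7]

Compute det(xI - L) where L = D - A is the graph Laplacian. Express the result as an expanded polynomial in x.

With the vertex order [1, 2, 3, 4, 5, 6, 7, 8], the degrees are [3, 3, 3, 3, 3, 3, 3, 3], giving D = diag(3, 3, 3, 3, 3, 3, 3, 3) and L = D - A. The eigenvalues of L are [0, 2, 2, 2, 4, 4, 4, 6]; the characteristic polynomial is the product of (x - lambda_i), which multiplies out to x^8 - 24x^7 + 240x^6 - 1296x^5 + 4080x^4 - 7488x^3 + 7424x^2 - 3072x. The constant term is 0 because L is singular (the all-ones vector lies in its kernel).

x^8 - 24x^7 + 240x^6 - 1296x^5 + 4080x^4 - 7488x^3 + 7424x^2 - 3072x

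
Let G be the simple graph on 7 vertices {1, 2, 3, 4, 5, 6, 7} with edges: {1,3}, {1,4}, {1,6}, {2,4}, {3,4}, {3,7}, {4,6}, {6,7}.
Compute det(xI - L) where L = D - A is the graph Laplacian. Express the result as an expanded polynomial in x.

x^7 - 16x^6 + 96x^5 - 266x^4 + 333x^3 - 144x^2

Reading degrees in the order [1, 2, 3, 4, 5, 6, 7] gives [3, 1, 3, 4, 0, 3, 2]; set D = diag(3, 1, 3, 4, 0, 3, 2) and form L = D - A. L has integer entries, so p(x) = det(xI - L) has integer coefficients. Expanding the determinant yields x^7 - 16x^6 + 96x^5 - 266x^4 + 333x^3 - 144x^2. Since p(0) = det(-L) = 0, x divides p(x). The eigenvalues sum to 16, which equals trace(L) = 2|E|.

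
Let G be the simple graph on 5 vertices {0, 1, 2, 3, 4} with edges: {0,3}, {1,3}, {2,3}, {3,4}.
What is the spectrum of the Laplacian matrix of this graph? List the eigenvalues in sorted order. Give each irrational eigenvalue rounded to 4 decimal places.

Each diagonal entry of L is the vertex degree and each off-diagonal entry is -1 where an edge is present, 0 otherwise; in the order [0, 1, 2, 3, 4] the diagonal is [1, 1, 1, 4, 1]. Since every row of L sums to 0, the all-ones vector is in the kernel and 0 is an eigenvalue. The single zero eigenvalue shows the graph is connected.

[0, 1, 1, 1, 5]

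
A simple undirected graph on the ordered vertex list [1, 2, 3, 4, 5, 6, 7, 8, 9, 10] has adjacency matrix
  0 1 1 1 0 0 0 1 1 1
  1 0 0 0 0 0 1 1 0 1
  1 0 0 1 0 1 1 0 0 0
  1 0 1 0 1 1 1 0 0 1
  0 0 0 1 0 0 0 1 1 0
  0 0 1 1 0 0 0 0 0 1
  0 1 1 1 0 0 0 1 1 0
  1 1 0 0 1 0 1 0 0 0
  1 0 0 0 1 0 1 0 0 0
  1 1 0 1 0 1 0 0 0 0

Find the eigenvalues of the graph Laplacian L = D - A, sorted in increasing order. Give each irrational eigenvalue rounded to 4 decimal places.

Each diagonal entry of L is the vertex degree and each off-diagonal entry is -1 where an edge is present, 0 otherwise; in the order [1, 2, 3, 4, 5, 6, 7, 8, 9, 10] the diagonal is [6, 4, 4, 6, 3, 3, 5, 4, 3, 4]. Since every row of L sums to 0, the all-ones vector is in the kernel and 0 is an eigenvalue. The single zero eigenvalue shows the graph is connected. There is one zero in the spectrum, matching the 1 component.

[0, 1.7530, 2.6535, 3.3348, 3.6256, 4.5931, 5.3565, 5.6957, 6.7613, 8.2265]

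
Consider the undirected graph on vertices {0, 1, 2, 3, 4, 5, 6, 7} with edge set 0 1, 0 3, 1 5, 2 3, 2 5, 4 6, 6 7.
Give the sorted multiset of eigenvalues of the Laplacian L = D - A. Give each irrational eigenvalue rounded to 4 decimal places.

[0, 0, 1, 1.3820, 1.3820, 3, 3.6180, 3.6180]

With the vertex order [0, 1, 2, 3, 4, 5, 6, 7], the degrees are [2, 2, 2, 2, 1, 2, 2, 1], giving D = diag(2, 2, 2, 2, 1, 2, 2, 1) and L = D - A. L is symmetric positive semidefinite, so every eigenvalue is real and nonnegative. The 2 zero eigenvalues correspond to the 2 connected components. The eigenvalues sum to 14, which equals trace(L) = 2|E|. There are 2 zeros in the spectrum, matching the 2 components.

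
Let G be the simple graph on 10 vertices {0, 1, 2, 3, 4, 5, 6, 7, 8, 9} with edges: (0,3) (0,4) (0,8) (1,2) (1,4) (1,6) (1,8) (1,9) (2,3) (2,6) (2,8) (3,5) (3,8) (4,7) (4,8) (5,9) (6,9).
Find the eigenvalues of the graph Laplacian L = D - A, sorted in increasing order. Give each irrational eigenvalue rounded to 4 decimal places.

[0, 0.7158, 1.5540, 1.7692, 3.2085, 4.0347, 4.4733, 5.6078, 6.1340, 6.5027]

With the vertex order [0, 1, 2, 3, 4, 5, 6, 7, 8, 9], the degrees are [3, 5, 4, 4, 4, 2, 3, 1, 5, 3], giving D = diag(3, 5, 4, 4, 4, 2, 3, 1, 5, 3) and L = D - A. Diagonalising L (or applying a numerical eigensolver to the 10x10 matrix) gives the spectrum above. There is one zero in the spectrum, matching the 1 component.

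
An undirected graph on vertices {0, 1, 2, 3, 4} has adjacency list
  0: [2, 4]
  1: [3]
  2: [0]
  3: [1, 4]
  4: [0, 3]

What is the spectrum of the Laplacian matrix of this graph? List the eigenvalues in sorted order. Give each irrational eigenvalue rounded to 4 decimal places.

With the vertex order [0, 1, 2, 3, 4], the degrees are [2, 1, 1, 2, 2], giving D = diag(2, 1, 1, 2, 2) and L = D - A. Diagonalising L (or applying a numerical eigensolver to the 5x5 matrix) gives the spectrum above. There is one zero in the spectrum, matching the 1 component. By the matrix-tree theorem the graph has (1/5) * product of the nonzero eigenvalues = 1 spanning tree.

[0, 0.3820, 1.3820, 2.6180, 3.6180]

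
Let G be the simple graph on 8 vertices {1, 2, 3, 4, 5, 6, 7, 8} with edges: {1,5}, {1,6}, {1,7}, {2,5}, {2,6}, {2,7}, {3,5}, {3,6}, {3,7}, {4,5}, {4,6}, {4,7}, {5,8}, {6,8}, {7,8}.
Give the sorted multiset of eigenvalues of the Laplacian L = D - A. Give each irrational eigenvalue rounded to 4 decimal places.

[0, 3, 3, 3, 3, 5, 5, 8]

With the vertex order [1, 2, 3, 4, 5, 6, 7, 8], the degrees are [3, 3, 3, 3, 5, 5, 5, 3], giving D = diag(3, 3, 3, 3, 5, 5, 5, 3) and L = D - A. Diagonalising L (or applying a numerical eigensolver to the 8x8 matrix) gives the spectrum above. The single zero eigenvalue shows the graph is connected. By the matrix-tree theorem the graph has (1/8) * product of the nonzero eigenvalues = 2025 spanning trees. There is one zero in the spectrum, matching the 1 component.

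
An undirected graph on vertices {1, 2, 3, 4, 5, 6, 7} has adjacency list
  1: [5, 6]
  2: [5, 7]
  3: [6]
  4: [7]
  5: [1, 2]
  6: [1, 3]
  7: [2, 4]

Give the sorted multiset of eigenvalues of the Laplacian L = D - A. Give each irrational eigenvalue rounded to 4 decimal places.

[0, 0.1981, 0.7530, 1.5550, 2.4450, 3.2470, 3.8019]

With the vertex order [1, 2, 3, 4, 5, 6, 7], the degrees are [2, 2, 1, 1, 2, 2, 2], giving D = diag(2, 2, 1, 1, 2, 2, 2) and L = D - A. Since every row of L sums to 0, the all-ones vector is in the kernel and 0 is an eigenvalue. There is one zero in the spectrum, matching the 1 component. The eigenvalues sum to 12, which equals trace(L) = 2|E|.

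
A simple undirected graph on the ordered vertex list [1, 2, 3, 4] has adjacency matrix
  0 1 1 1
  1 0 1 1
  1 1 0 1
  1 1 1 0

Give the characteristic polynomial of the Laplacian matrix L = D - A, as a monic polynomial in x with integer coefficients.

With the vertex order [1, 2, 3, 4], the degrees are [3, 3, 3, 3], giving D = diag(3, 3, 3, 3) and L = D - A. The eigenvalues of L are [0, 4, 4, 4]; the characteristic polynomial is the product of (x - lambda_i), which multiplies out to x^4 - 12x^3 + 48x^2 - 64x. The coefficient of x^3 equals -trace(L) = -12, matching the sum of degrees. The largest eigenvalue, 4, is at most the vertex count 4.

x^4 - 12x^3 + 48x^2 - 64x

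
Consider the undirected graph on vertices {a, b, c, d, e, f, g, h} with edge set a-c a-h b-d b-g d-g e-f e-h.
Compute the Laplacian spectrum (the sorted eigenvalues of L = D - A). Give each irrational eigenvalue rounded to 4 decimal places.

Each diagonal entry of L is the vertex degree and each off-diagonal entry is -1 where an edge is present, 0 otherwise; in the order [a, b, c, d, e, f, g, h] the diagonal is [2, 2, 1, 2, 2, 1, 2, 2]. Diagonalising L (or applying a numerical eigensolver to the 8x8 matrix) gives the spectrum above. The 2 zero eigenvalues correspond to the 2 connected components.

[0, 0, 0.3820, 1.3820, 2.6180, 3, 3, 3.6180]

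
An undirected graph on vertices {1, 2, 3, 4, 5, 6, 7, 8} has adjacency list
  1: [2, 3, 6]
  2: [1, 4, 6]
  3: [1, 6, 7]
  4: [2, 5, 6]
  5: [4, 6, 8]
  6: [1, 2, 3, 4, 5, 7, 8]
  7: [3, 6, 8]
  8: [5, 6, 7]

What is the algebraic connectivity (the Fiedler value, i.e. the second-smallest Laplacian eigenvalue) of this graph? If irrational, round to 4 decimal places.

With the vertex order [1, 2, 3, 4, 5, 6, 7, 8], the degrees are [3, 3, 3, 3, 3, 7, 3, 3], giving D = diag(3, 3, 3, 3, 3, 7, 3, 3) and L = D - A. The sorted Laplacian eigenvalues are [0, 1.7530, 1.7530, 3.4450, 3.4450, 4.8019, 4.8019, 8]; the algebraic connectivity is the second entry, 1.7530. There is one zero in the spectrum, matching the 1 component.

1.7530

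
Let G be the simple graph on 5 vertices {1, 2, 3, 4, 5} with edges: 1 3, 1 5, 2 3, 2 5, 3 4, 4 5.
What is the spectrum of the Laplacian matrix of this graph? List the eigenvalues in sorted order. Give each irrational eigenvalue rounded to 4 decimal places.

Reading degrees in the order [1, 2, 3, 4, 5] gives [2, 2, 3, 2, 3]; set D = diag(2, 2, 3, 2, 3) and form L = D - A. L is symmetric positive semidefinite, so every eigenvalue is real and nonnegative.

[0, 2, 2, 3, 5]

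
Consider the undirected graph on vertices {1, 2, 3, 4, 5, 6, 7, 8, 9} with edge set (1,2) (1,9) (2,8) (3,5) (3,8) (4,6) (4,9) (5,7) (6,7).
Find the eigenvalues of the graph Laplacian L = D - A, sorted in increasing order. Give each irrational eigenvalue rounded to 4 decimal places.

Reading degrees in the order [1, 2, 3, 4, 5, 6, 7, 8, 9] gives [2, 2, 2, 2, 2, 2, 2, 2, 2]; set D = diag(2, 2, 2, 2, 2, 2, 2, 2, 2) and form L = D - A. L is symmetric positive semidefinite, so every eigenvalue is real and nonnegative. The eigenvalues sum to 18, which equals trace(L) = 2|E|.

[0, 0.4679, 0.4679, 1.6527, 1.6527, 3, 3, 3.8794, 3.8794]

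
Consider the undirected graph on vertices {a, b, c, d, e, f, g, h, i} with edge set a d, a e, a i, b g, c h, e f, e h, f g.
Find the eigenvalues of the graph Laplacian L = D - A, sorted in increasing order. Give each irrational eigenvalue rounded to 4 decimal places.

Reading degrees in the order [a, b, c, d, e, f, g, h, i] gives [3, 1, 1, 1, 3, 2, 2, 2, 1]; set D = diag(3, 1, 1, 1, 3, 2, 2, 2, 1) and form L = D - A. Diagonalising L (or applying a numerical eigensolver to the 9x9 matrix) gives the spectrum above. The largest eigenvalue, 4.7049, is at most the vertex count 9.

[0, 0.2217, 0.3327, 1, 1.1923, 2.1071, 3, 3.4413, 4.7049]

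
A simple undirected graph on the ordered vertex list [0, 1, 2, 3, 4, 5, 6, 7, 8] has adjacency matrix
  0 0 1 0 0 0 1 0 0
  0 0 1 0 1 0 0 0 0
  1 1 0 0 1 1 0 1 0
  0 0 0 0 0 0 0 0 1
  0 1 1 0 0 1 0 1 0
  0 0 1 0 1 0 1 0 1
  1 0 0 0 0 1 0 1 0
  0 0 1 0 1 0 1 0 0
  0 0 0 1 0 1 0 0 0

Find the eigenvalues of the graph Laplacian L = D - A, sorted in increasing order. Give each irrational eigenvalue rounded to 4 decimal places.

[0, 0.3950, 1.4519, 2.1504, 2.4655, 3.6105, 3.9209, 5.4768, 6.5291]

Each diagonal entry of L is the vertex degree and each off-diagonal entry is -1 where an edge is present, 0 otherwise; in the order [0, 1, 2, 3, 4, 5, 6, 7, 8] the diagonal is [2, 2, 5, 1, 4, 4, 3, 3, 2]. L is symmetric positive semidefinite, so every eigenvalue is real and nonnegative. The single zero eigenvalue shows the graph is connected.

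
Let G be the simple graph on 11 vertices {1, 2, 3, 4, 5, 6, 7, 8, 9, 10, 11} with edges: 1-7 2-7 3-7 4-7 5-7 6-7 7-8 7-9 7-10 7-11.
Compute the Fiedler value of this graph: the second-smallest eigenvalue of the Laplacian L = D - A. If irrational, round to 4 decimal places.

1

With the vertex order [1, 2, 3, 4, 5, 6, 7, 8, 9, 10, 11], the degrees are [1, 1, 1, 1, 1, 1, 10, 1, 1, 1, 1], giving D = diag(1, 1, 1, 1, 1, 1, 10, 1, 1, 1, 1) and L = D - A. The sorted Laplacian eigenvalues are [0, 1, 1, 1, 1, 1, 1, 1, 1, 1, 11]; the algebraic connectivity is the second entry, 1. By the matrix-tree theorem the graph has (1/11) * product of the nonzero eigenvalues = 1 spanning tree. The eigenvalues sum to 20, which equals trace(L) = 2|E|.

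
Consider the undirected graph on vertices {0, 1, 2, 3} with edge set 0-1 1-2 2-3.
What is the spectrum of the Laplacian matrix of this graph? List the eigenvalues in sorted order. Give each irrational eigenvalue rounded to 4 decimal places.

[0, 0.5858, 2, 3.4142]

Each diagonal entry of L is the vertex degree and each off-diagonal entry is -1 where an edge is present, 0 otherwise; in the order [0, 1, 2, 3] the diagonal is [1, 2, 2, 1]. Since every row of L sums to 0, the all-ones vector is in the kernel and 0 is an eigenvalue. The eigenvalues sum to 6, which equals trace(L) = 2|E|.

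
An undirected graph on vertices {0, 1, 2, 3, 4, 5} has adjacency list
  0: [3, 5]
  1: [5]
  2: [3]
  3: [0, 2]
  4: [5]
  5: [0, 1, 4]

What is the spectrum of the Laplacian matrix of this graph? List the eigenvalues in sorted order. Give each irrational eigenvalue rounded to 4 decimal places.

With the vertex order [0, 1, 2, 3, 4, 5], the degrees are [2, 1, 1, 2, 1, 3], giving D = diag(2, 1, 1, 2, 1, 3) and L = D - A. Diagonalising L (or applying a numerical eigensolver to the 6x6 matrix) gives the spectrum above. The largest eigenvalue, 4.2143, is at most the vertex count 6.

[0, 0.3249, 1, 1.4608, 3, 4.2143]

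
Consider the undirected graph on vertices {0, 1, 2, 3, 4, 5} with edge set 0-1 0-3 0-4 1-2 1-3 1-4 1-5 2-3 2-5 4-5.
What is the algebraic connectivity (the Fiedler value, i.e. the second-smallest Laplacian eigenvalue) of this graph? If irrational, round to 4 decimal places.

2.3820

With the vertex order [0, 1, 2, 3, 4, 5], the degrees are [3, 5, 3, 3, 3, 3], giving D = diag(3, 5, 3, 3, 3, 3) and L = D - A. The sorted Laplacian eigenvalues are [0, 2.3820, 2.3820, 4.6180, 4.6180, 6]; the algebraic connectivity is the second entry, 2.3820. There is one zero in the spectrum, matching the 1 component. By the matrix-tree theorem the graph has (1/6) * product of the nonzero eigenvalues = 121 spanning trees.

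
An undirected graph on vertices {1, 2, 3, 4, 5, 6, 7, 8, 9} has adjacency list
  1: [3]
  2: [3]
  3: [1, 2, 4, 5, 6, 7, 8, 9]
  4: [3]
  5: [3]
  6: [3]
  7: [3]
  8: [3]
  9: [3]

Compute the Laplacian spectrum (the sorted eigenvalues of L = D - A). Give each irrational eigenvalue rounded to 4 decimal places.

[0, 1, 1, 1, 1, 1, 1, 1, 9]

Each diagonal entry of L is the vertex degree and each off-diagonal entry is -1 where an edge is present, 0 otherwise; in the order [1, 2, 3, 4, 5, 6, 7, 8, 9] the diagonal is [1, 1, 8, 1, 1, 1, 1, 1, 1]. The multiplicity of 0 as a Laplacian eigenvalue equals the number of connected components. The single zero eigenvalue shows the graph is connected. The largest eigenvalue, 9, is at most the vertex count 9.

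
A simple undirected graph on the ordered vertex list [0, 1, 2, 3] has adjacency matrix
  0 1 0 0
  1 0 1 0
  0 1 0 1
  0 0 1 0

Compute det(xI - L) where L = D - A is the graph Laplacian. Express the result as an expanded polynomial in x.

x^4 - 6x^3 + 10x^2 - 4x

With the vertex order [0, 1, 2, 3], the degrees are [1, 2, 2, 1], giving D = diag(1, 2, 2, 1) and L = D - A. L has integer entries, so p(x) = det(xI - L) has integer coefficients. Expanding the determinant yields x^4 - 6x^3 + 10x^2 - 4x. Since p(0) = det(-L) = 0, x divides p(x).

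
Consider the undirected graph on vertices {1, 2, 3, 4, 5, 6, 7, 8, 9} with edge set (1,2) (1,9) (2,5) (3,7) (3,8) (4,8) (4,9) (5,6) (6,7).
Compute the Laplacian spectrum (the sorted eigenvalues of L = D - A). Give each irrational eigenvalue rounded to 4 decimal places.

[0, 0.4679, 0.4679, 1.6527, 1.6527, 3, 3, 3.8794, 3.8794]

Each diagonal entry of L is the vertex degree and each off-diagonal entry is -1 where an edge is present, 0 otherwise; in the order [1, 2, 3, 4, 5, 6, 7, 8, 9] the diagonal is [2, 2, 2, 2, 2, 2, 2, 2, 2]. The multiplicity of 0 as a Laplacian eigenvalue equals the number of connected components. The largest eigenvalue, 3.8794, is at most the vertex count 9.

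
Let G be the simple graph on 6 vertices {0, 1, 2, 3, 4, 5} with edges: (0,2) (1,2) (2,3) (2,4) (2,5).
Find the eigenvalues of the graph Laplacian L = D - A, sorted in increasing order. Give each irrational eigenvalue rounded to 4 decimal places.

[0, 1, 1, 1, 1, 6]

With the vertex order [0, 1, 2, 3, 4, 5], the degrees are [1, 1, 5, 1, 1, 1], giving D = diag(1, 1, 5, 1, 1, 1) and L = D - A. Since every row of L sums to 0, the all-ones vector is in the kernel and 0 is an eigenvalue. The largest eigenvalue, 6, is at most the vertex count 6. The eigenvalues sum to 10, which equals trace(L) = 2|E|.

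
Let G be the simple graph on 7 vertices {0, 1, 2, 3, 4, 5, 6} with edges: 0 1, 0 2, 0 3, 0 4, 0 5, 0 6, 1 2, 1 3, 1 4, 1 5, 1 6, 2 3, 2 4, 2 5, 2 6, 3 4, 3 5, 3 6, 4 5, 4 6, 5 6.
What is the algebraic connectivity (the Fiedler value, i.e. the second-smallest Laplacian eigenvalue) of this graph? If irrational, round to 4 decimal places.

7

Each diagonal entry of L is the vertex degree and each off-diagonal entry is -1 where an edge is present, 0 otherwise; in the order [0, 1, 2, 3, 4, 5, 6] the diagonal is [6, 6, 6, 6, 6, 6, 6]. The sorted Laplacian eigenvalues are [0, 7, 7, 7, 7, 7, 7]; the algebraic connectivity is the second entry, 7. The eigenvalues sum to 42, which equals trace(L) = 2|E|.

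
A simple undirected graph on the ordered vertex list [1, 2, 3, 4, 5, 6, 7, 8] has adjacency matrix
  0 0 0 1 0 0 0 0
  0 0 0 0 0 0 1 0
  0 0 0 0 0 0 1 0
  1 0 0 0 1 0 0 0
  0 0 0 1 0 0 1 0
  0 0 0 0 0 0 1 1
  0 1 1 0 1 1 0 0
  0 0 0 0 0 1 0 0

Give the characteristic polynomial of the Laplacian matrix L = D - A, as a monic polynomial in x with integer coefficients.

Reading degrees in the order [1, 2, 3, 4, 5, 6, 7, 8] gives [1, 1, 1, 2, 2, 2, 4, 1]; set D = diag(1, 1, 1, 2, 2, 2, 4, 1) and form L = D - A. Computing det(xI - L) by cofactor expansion (or equivalently via sum-over-permutations) gives x^8 - 14x^7 + 75x^6 - 198x^5 + 275x^4 - 198x^3 + 67x^2 - 8x. Since p(0) = det(-L) = 0, x divides p(x).

x^8 - 14x^7 + 75x^6 - 198x^5 + 275x^4 - 198x^3 + 67x^2 - 8x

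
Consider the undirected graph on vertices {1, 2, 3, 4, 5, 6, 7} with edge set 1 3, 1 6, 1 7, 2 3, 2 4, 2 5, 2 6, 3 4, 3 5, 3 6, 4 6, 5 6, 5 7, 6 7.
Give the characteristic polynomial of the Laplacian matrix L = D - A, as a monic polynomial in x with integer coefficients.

Reading degrees in the order [1, 2, 3, 4, 5, 6, 7] gives [3, 4, 5, 3, 4, 6, 3]; set D = diag(3, 4, 5, 3, 4, 6, 3) and form L = D - A. Computing det(xI - L) by cofactor expansion (or equivalently via sum-over-permutations) gives x^7 - 28x^6 + 318x^5 - 1870x^4 + 5987x^3 - 9860x^2 + 6496x. Since p(0) = det(-L) = 0, x divides p(x). The largest eigenvalue, 7, is at most the vertex count 7. The eigenvalues sum to 28, which equals trace(L) = 2|E|.

x^7 - 28x^6 + 318x^5 - 1870x^4 + 5987x^3 - 9860x^2 + 6496x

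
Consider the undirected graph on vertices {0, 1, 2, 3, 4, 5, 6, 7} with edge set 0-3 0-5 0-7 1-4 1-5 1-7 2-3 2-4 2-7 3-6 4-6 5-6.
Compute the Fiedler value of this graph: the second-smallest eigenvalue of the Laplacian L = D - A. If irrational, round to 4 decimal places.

2

With the vertex order [0, 1, 2, 3, 4, 5, 6, 7], the degrees are [3, 3, 3, 3, 3, 3, 3, 3], giving D = diag(3, 3, 3, 3, 3, 3, 3, 3) and L = D - A. Computing the eigenvalues of L and sorting gives [0, 2, 2, 2, 4, 4, 4, 6]. The Fiedler value lambda_2 = 2 is strictly positive, so the graph is connected. There is one zero in the spectrum, matching the 1 component.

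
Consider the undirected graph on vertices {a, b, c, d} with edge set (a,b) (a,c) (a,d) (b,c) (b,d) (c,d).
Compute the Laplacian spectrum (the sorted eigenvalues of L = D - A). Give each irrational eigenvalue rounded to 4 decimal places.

[0, 4, 4, 4]

With the vertex order [a, b, c, d], the degrees are [3, 3, 3, 3], giving D = diag(3, 3, 3, 3) and L = D - A. L is symmetric positive semidefinite, so every eigenvalue is real and nonnegative. By the matrix-tree theorem the graph has (1/4) * product of the nonzero eigenvalues = 16 spanning trees. The largest eigenvalue, 4, is at most the vertex count 4.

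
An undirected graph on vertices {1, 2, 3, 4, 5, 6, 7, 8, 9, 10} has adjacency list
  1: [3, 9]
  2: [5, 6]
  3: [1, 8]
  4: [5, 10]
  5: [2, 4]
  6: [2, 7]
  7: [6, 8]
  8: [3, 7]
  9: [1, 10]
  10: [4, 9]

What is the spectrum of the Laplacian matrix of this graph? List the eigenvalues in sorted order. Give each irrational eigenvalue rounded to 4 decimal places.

[0, 0.3820, 0.3820, 1.3820, 1.3820, 2.6180, 2.6180, 3.6180, 3.6180, 4]

With the vertex order [1, 2, 3, 4, 5, 6, 7, 8, 9, 10], the degrees are [2, 2, 2, 2, 2, 2, 2, 2, 2, 2], giving D = diag(2, 2, 2, 2, 2, 2, 2, 2, 2, 2) and L = D - A. Diagonalising L (or applying a numerical eigensolver to the 10x10 matrix) gives the spectrum above. The single zero eigenvalue shows the graph is connected.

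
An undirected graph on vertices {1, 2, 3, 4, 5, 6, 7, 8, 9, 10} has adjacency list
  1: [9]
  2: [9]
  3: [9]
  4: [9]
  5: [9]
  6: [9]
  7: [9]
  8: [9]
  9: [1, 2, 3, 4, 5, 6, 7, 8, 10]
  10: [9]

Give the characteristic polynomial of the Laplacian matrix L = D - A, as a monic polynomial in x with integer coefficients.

Reading degrees in the order [1, 2, 3, 4, 5, 6, 7, 8, 9, 10] gives [1, 1, 1, 1, 1, 1, 1, 1, 9, 1]; set D = diag(1, 1, 1, 1, 1, 1, 1, 1, 9, 1) and form L = D - A. The eigenvalues of L are [0, 1, 1, 1, 1, 1, 1, 1, 1, 10]; the characteristic polynomial is the product of (x - lambda_i), which multiplies out to x^10 - 18x^9 + 108x^8 - 336x^7 + 630x^6 - 756x^5 + 588x^4 - 288x^3 + 81x^2 - 10x. The constant term is 0 because L is singular (the all-ones vector lies in its kernel).

x^10 - 18x^9 + 108x^8 - 336x^7 + 630x^6 - 756x^5 + 588x^4 - 288x^3 + 81x^2 - 10x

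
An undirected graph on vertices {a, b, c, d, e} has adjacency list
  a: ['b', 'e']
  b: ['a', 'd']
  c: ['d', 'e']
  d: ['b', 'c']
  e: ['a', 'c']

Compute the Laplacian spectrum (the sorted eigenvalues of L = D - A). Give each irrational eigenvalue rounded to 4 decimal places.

Each diagonal entry of L is the vertex degree and each off-diagonal entry is -1 where an edge is present, 0 otherwise; in the order [a, b, c, d, e] the diagonal is [2, 2, 2, 2, 2]. Diagonalising L (or applying a numerical eigensolver to the 5x5 matrix) gives the spectrum above. The single zero eigenvalue shows the graph is connected.

[0, 1.3820, 1.3820, 3.6180, 3.6180]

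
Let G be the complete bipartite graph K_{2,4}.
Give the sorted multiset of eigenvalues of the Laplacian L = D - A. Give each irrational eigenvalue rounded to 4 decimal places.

The graph has 6 vertices and degree multiset [4, 4, 2, 2, 2, 2]; D is the diagonal matrix of degrees and L = D - A. Since every row of L sums to 0, the all-ones vector is in the kernel and 0 is an eigenvalue. The single zero eigenvalue shows the graph is connected. By the matrix-tree theorem the graph has (1/6) * product of the nonzero eigenvalues = 32 spanning trees.

[0, 2, 2, 2, 4, 6]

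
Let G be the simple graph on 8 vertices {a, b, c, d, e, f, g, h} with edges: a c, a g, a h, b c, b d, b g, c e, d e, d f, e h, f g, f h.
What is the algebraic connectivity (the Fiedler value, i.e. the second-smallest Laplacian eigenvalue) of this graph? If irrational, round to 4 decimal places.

2

Reading degrees in the order [a, b, c, d, e, f, g, h] gives [3, 3, 3, 3, 3, 3, 3, 3]; set D = diag(3, 3, 3, 3, 3, 3, 3, 3) and form L = D - A. The smallest Laplacian eigenvalue is always 0. The next one, lambda_2 = 2, measures how hard the graph is to disconnect: larger values mean better connectivity.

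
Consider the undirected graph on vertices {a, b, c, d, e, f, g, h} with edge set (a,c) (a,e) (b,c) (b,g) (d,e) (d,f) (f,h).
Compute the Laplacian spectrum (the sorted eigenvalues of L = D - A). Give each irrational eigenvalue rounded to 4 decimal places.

[0, 0.1522, 0.5858, 1.2346, 2, 2.7654, 3.4142, 3.8478]

Each diagonal entry of L is the vertex degree and each off-diagonal entry is -1 where an edge is present, 0 otherwise; in the order [a, b, c, d, e, f, g, h] the diagonal is [2, 2, 2, 2, 2, 2, 1, 1]. Since every row of L sums to 0, the all-ones vector is in the kernel and 0 is an eigenvalue. The single zero eigenvalue shows the graph is connected. By the matrix-tree theorem the graph has (1/8) * product of the nonzero eigenvalues = 1 spanning tree.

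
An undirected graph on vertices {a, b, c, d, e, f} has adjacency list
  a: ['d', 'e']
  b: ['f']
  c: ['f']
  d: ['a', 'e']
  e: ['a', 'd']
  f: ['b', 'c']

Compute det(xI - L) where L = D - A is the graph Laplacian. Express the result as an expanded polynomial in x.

x^6 - 10x^5 + 36x^4 - 54x^3 + 27x^2

Each diagonal entry of L is the vertex degree and each off-diagonal entry is -1 where an edge is present, 0 otherwise; in the order [a, b, c, d, e, f] the diagonal is [2, 1, 1, 2, 2, 2]. Computing det(xI - L) by cofactor expansion (or equivalently via sum-over-permutations) gives x^6 - 10x^5 + 36x^4 - 54x^3 + 27x^2. Since p(0) = det(-L) = 0, x divides p(x). There are 2 zeros in the spectrum, matching the 2 components. The eigenvalues sum to 10, which equals trace(L) = 2|E|.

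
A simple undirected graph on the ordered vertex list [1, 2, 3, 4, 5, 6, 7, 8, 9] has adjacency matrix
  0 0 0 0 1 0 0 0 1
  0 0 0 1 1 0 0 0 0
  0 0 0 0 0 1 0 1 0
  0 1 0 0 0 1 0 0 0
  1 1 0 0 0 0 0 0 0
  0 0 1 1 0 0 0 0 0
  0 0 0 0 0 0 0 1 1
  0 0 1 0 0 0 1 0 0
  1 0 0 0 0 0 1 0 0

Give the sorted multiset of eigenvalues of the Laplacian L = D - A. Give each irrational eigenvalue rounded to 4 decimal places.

With the vertex order [1, 2, 3, 4, 5, 6, 7, 8, 9], the degrees are [2, 2, 2, 2, 2, 2, 2, 2, 2], giving D = diag(2, 2, 2, 2, 2, 2, 2, 2, 2) and L = D - A. The multiplicity of 0 as a Laplacian eigenvalue equals the number of connected components. The eigenvalues sum to 18, which equals trace(L) = 2|E|. The largest eigenvalue, 3.8794, is at most the vertex count 9.

[0, 0.4679, 0.4679, 1.6527, 1.6527, 3, 3, 3.8794, 3.8794]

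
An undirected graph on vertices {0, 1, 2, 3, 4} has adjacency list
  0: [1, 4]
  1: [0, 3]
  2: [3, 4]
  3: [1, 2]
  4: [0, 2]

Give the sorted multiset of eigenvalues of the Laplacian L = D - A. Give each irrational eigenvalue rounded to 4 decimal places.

[0, 1.3820, 1.3820, 3.6180, 3.6180]

With the vertex order [0, 1, 2, 3, 4], the degrees are [2, 2, 2, 2, 2], giving D = diag(2, 2, 2, 2, 2) and L = D - A. The multiplicity of 0 as a Laplacian eigenvalue equals the number of connected components. The single zero eigenvalue shows the graph is connected. The largest eigenvalue, 3.6180, is at most the vertex count 5.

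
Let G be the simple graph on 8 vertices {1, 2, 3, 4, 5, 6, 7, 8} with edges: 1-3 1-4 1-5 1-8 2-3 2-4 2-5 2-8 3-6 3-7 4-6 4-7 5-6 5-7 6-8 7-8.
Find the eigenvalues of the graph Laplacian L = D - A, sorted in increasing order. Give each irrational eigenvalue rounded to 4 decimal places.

[0, 4, 4, 4, 4, 4, 4, 8]

With the vertex order [1, 2, 3, 4, 5, 6, 7, 8], the degrees are [4, 4, 4, 4, 4, 4, 4, 4], giving D = diag(4, 4, 4, 4, 4, 4, 4, 4) and L = D - A. The multiplicity of 0 as a Laplacian eigenvalue equals the number of connected components. There is one zero in the spectrum, matching the 1 component.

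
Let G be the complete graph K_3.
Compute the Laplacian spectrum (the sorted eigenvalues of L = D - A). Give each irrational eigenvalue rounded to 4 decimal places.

[0, 3, 3]

The graph has 3 vertices and degree multiset [2, 2, 2]; D is the diagonal matrix of degrees and L = D - A. The multiplicity of 0 as a Laplacian eigenvalue equals the number of connected components. The eigenvalues sum to 6, which equals trace(L) = 2|E|. There is one zero in the spectrum, matching the 1 component.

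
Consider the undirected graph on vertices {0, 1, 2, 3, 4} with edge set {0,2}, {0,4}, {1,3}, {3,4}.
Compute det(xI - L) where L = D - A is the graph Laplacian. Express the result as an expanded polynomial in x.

x^5 - 8x^4 + 21x^3 - 20x^2 + 5x

With the vertex order [0, 1, 2, 3, 4], the degrees are [2, 1, 1, 2, 2], giving D = diag(2, 1, 1, 2, 2) and L = D - A. L has integer entries, so p(x) = det(xI - L) has integer coefficients. Expanding the determinant yields x^5 - 8x^4 + 21x^3 - 20x^2 + 5x. The constant term is 0 because L is singular (the all-ones vector lies in its kernel). By the matrix-tree theorem the graph has (1/5) * product of the nonzero eigenvalues = 1 spanning tree.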